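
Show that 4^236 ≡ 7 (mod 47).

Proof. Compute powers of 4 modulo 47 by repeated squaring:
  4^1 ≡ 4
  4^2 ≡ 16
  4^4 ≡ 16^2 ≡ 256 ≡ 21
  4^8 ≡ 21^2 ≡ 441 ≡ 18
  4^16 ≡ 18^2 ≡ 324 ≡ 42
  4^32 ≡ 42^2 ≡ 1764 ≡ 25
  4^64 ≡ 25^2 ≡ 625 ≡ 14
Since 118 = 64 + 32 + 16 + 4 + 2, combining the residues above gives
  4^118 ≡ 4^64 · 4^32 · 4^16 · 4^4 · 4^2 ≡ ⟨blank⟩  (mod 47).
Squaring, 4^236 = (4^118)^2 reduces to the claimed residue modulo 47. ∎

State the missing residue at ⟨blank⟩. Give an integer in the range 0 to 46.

4^64 · 4^32 · 4^16 · 4^4 · 4^2 ≡ 14 · 25 · 42 · 21 · 16 = 4939200.
4939200 mod 47 = 17, so 4^118 ≡ 17 (mod 47).

17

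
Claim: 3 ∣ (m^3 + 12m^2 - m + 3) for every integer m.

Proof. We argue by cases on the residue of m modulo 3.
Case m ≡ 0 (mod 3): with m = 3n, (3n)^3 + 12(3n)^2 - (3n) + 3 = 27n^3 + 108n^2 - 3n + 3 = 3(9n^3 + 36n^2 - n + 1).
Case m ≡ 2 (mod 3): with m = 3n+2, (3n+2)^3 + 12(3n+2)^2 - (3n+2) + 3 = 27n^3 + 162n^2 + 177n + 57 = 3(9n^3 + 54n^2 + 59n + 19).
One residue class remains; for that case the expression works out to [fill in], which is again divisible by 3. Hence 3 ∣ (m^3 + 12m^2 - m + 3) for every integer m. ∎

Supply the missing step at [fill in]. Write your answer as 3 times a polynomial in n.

3(9n^3 + 45n^2 + 26n + 5)

Only m ≡ 1 (mod 3) is unaccounted for. Put m = 3n+1:
(3n+1)^3 + 12(3n+1)^2 - (3n+1) + 3 expands to 27n^3 + 135n^2 + 78n + 15,
and factoring out 3 leaves 3(9n^3 + 45n^2 + 26n + 5).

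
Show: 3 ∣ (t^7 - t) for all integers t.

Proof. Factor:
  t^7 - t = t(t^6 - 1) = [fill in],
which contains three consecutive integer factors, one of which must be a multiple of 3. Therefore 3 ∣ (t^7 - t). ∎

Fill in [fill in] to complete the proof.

t^6 - 1 = (t^2 - 1)(t^4 + t^2 + 1), and t^2 - 1 = (t-1)(t+1).
So t(t^6 - 1) = (t - 1)t(t + 1)(t^4 + t^2 + 1).

(t - 1)t(t + 1)(t^4 + t^2 + 1)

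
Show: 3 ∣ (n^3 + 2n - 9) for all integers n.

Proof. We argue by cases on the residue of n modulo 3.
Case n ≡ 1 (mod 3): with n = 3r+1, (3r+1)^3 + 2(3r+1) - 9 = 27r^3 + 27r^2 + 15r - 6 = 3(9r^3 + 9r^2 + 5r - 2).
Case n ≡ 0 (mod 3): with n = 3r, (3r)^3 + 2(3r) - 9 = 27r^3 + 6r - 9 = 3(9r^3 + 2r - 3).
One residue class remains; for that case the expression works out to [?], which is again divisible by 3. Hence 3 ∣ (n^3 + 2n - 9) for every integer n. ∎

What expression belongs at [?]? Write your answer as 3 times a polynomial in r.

3(9r^3 + 18r^2 + 14r + 1)

The residues treated are {1, 0}, so the missing case is n ≡ 2 (mod 3); write n = 3r+2.
Then (3r+2)^3 + 2(3r+2) - 9 = 27r^3 + 54r^2 + 42r + 3 = 3(9r^3 + 18r^2 + 14r + 1).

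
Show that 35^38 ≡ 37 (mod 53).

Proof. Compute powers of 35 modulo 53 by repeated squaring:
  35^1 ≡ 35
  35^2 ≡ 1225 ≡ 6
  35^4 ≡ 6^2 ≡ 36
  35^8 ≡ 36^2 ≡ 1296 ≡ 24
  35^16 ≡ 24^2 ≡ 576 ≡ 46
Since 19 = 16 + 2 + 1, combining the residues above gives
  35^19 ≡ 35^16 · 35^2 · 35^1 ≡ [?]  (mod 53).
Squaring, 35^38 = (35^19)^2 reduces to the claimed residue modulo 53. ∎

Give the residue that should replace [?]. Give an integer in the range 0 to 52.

Multiply the listed residues: 46 · 6 · 35 = 276 → 9660.
Reducing modulo 53: 9660 = 182·53 + 14, so 35^19 ≡ 14.

14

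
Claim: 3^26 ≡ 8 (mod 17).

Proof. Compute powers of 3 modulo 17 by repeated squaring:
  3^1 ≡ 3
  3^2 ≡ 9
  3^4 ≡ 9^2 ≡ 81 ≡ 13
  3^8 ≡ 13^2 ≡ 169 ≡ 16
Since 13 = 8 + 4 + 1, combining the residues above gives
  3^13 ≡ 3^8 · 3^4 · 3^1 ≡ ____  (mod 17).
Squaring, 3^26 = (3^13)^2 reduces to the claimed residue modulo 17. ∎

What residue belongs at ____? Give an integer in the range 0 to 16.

12

3^8 · 3^4 · 3^1 ≡ 16 · 13 · 3 = 624.
624 mod 17 = 12, so 3^13 ≡ 12 (mod 17).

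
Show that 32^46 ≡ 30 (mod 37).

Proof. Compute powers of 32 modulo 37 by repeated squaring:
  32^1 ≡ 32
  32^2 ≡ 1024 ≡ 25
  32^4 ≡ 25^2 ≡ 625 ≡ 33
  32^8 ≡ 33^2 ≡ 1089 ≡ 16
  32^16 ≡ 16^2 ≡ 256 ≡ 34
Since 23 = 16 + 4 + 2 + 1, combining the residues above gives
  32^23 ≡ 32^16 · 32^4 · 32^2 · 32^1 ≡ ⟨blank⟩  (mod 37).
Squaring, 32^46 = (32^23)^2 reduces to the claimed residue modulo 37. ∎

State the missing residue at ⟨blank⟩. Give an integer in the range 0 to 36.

17

32^16 · 32^4 · 32^2 · 32^1 ≡ 34 · 33 · 25 · 32 = 897600.
897600 mod 37 = 17, so 32^23 ≡ 17 (mod 37).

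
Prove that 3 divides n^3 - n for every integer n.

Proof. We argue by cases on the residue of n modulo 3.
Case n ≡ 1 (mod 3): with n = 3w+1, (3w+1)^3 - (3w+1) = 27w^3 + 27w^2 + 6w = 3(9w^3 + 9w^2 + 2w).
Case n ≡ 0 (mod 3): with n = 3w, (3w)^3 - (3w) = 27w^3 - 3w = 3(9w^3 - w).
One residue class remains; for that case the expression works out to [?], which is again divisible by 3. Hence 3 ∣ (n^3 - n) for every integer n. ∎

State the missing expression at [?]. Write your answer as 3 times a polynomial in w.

Only n ≡ 2 (mod 3) is unaccounted for. Put n = 3w+2:
(3w+2)^3 - (3w+2) expands to 27w^3 + 54w^2 + 33w + 6,
and factoring out 3 leaves 3(9w^3 + 18w^2 + 11w + 2).

3(9w^3 + 18w^2 + 11w + 2)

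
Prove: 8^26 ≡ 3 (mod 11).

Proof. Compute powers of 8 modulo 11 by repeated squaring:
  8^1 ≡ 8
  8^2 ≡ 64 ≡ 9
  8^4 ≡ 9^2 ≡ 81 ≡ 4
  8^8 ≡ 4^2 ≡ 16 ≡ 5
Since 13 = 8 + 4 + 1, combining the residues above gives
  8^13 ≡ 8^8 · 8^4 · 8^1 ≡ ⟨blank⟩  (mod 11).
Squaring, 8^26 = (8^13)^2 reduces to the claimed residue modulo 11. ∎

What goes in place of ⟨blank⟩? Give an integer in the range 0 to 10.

6

8^8 · 8^4 · 8^1 ≡ 5 · 4 · 8 = 160.
160 mod 11 = 6, so 8^13 ≡ 6 (mod 11).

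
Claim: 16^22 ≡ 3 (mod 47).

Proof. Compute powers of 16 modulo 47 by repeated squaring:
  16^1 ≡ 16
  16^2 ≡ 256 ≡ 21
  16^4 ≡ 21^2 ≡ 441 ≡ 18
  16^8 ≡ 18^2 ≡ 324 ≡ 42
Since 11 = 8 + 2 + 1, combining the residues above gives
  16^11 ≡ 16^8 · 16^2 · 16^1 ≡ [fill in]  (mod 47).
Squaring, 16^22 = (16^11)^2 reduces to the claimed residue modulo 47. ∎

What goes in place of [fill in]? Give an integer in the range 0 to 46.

12

Multiply the listed residues: 42 · 21 · 16 = 882 → 14112.
Reducing modulo 47: 14112 = 300·47 + 12, so 16^11 ≡ 12.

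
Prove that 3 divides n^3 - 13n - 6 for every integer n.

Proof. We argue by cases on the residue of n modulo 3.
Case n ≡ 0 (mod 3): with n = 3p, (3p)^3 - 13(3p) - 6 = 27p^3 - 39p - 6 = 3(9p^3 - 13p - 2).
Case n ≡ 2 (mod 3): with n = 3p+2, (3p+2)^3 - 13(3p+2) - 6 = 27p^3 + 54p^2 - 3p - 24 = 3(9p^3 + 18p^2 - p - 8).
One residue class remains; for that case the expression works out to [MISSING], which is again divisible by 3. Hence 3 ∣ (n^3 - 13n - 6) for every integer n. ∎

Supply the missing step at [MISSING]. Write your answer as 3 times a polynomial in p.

3(9p^3 + 9p^2 - 10p - 6)

The residues treated are {0, 2}, so the missing case is n ≡ 1 (mod 3); write n = 3p+1.
Then (3p+1)^3 - 13(3p+1) - 6 = 27p^3 + 27p^2 - 30p - 18 = 3(9p^3 + 9p^2 - 10p - 6).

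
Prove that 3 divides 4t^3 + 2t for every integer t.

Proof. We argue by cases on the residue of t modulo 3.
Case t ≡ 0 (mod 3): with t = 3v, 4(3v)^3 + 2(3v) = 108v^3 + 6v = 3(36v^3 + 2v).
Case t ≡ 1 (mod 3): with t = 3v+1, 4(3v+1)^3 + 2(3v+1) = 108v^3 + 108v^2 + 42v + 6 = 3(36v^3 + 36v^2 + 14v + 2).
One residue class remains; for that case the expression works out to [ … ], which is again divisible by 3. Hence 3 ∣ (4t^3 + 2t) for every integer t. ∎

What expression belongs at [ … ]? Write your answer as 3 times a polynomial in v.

The residues treated are {0, 1}, so the missing case is t ≡ 2 (mod 3); write t = 3v+2.
Then 4(3v+2)^3 + 2(3v+2) = 108v^3 + 216v^2 + 150v + 36 = 3(36v^3 + 72v^2 + 50v + 12).

3(36v^3 + 72v^2 + 50v + 12)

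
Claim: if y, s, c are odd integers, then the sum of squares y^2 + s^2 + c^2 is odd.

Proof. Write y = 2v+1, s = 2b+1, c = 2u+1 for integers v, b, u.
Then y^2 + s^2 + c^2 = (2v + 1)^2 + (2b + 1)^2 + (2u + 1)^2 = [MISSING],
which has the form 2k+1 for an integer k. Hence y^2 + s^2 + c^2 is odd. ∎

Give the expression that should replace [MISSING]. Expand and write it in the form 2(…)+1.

2(2b^2 + 2b + 2u^2 + 2u + 2v^2 + 2v + 1) + 1

(2v + 1)^2 + (2b + 1)^2 + (2u + 1)^2 = 4b^2 + 4b + 4u^2 + 4u + 4v^2 + 4v + 3
= 2(2b^2 + 2b + 2u^2 + 2u + 2v^2 + 2v + 1) + 1.
Since 2b^2 + 2b + 2u^2 + 2u + 2v^2 + 2v + 1 is an integer, the sum of squares is of the form 2k+1 for an integer k.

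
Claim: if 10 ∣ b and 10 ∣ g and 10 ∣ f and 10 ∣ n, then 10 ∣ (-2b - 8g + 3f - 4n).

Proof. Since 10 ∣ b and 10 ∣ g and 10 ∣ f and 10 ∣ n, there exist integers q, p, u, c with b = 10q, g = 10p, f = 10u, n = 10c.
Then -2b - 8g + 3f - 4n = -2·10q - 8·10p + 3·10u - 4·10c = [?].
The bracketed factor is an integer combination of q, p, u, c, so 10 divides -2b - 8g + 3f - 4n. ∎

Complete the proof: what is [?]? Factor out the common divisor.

Each term has a factor of 10: -2·10q - 8·10p + 3·10u - 4·10c = 10·(-4c - 8p - 2q + 3u).
Since -4c - 8p - 2q + 3u is an integer, 10 ∣ (-2b - 8g + 3f - 4n).

10(-4c - 8p - 2q + 3u)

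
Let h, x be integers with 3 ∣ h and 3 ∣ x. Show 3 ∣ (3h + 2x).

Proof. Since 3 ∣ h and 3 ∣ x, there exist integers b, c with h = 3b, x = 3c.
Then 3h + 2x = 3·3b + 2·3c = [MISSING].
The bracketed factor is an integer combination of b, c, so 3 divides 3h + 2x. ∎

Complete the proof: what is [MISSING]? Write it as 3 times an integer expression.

3(3b + 2c)

Pull the common 3 out of every term: 3·3b + 2·3c = 3(3b + 2c).
3b + 2c is an integer, which exhibits the divisibility.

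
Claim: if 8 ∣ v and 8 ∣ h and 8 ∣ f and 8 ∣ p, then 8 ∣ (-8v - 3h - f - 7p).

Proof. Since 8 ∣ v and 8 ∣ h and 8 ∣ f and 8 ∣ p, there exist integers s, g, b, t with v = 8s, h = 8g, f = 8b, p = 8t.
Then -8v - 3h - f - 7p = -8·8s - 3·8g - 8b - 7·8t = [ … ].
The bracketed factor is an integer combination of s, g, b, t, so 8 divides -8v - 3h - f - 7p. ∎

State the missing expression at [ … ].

8(-b - 3g - 8s - 7t)

Pull the common 8 out of every term: -8·8s - 3·8g - 8b - 7·8t = 8(-b - 3g - 8s - 7t).
-b - 3g - 8s - 7t is an integer, which exhibits the divisibility.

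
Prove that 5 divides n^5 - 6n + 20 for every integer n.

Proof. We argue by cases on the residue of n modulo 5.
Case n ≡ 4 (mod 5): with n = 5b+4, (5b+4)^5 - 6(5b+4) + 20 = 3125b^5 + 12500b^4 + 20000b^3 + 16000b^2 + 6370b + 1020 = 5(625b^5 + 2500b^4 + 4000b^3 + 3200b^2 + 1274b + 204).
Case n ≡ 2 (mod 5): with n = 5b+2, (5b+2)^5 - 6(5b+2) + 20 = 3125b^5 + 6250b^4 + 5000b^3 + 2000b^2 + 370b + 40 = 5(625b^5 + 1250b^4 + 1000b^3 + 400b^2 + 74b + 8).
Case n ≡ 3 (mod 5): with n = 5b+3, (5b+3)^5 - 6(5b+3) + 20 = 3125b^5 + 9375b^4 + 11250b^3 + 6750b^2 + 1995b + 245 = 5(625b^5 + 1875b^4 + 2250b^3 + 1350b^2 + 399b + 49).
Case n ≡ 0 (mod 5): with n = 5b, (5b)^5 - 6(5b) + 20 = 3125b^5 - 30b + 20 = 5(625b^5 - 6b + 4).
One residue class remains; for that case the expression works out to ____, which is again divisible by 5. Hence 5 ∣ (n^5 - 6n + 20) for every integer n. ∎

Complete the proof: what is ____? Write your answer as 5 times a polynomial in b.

Only n ≡ 1 (mod 5) is unaccounted for. Put n = 5b+1:
(5b+1)^5 - 6(5b+1) + 20 expands to 3125b^5 + 3125b^4 + 1250b^3 + 250b^2 - 5b + 15,
and factoring out 5 leaves 5(625b^5 + 625b^4 + 250b^3 + 50b^2 - b + 3).

5(625b^5 + 625b^4 + 250b^3 + 50b^2 - b + 3)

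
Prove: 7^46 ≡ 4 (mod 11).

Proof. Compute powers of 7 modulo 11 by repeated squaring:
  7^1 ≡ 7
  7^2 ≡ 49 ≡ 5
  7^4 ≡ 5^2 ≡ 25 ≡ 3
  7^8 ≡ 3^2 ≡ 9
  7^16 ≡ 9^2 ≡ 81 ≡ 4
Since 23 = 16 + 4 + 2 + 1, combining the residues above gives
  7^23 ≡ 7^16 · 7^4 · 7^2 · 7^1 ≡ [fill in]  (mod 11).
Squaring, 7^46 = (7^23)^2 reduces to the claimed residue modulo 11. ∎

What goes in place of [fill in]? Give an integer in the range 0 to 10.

7^16 · 7^4 · 7^2 · 7^1 ≡ 4 · 3 · 5 · 7 = 420.
420 mod 11 = 2, so 7^23 ≡ 2 (mod 11).

2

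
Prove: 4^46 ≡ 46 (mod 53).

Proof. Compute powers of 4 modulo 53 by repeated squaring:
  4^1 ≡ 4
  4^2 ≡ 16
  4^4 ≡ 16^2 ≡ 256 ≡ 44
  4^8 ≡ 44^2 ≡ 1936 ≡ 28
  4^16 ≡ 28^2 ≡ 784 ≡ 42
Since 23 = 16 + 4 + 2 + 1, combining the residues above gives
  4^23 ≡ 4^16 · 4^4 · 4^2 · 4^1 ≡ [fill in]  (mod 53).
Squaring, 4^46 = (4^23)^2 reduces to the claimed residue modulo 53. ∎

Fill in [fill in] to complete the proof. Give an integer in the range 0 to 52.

29

4^16 · 4^4 · 4^2 · 4^1 ≡ 42 · 44 · 16 · 4 = 118272.
118272 mod 53 = 29, so 4^23 ≡ 29 (mod 53).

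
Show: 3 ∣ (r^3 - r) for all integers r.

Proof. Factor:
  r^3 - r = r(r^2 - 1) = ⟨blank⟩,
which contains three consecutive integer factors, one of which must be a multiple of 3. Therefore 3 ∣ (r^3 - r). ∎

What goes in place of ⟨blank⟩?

r(r^2 - 1) = r(r - 1)(r + 1) = (r - 1)r(r + 1).
These three factors are consecutive integers, so their product is divisible by 3.

(r - 1)r(r + 1)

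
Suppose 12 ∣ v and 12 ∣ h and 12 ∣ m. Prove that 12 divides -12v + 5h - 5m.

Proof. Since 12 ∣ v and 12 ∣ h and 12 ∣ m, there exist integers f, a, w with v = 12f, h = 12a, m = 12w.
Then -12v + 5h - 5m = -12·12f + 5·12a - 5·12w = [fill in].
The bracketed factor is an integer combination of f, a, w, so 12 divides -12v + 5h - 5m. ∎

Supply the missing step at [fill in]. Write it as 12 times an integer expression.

12(5a - 12f - 5w)

Each term has a factor of 12: -12·12f + 5·12a - 5·12w = 12·(5a - 12f - 5w).
Since 5a - 12f - 5w is an integer, 12 ∣ (-12v + 5h - 5m).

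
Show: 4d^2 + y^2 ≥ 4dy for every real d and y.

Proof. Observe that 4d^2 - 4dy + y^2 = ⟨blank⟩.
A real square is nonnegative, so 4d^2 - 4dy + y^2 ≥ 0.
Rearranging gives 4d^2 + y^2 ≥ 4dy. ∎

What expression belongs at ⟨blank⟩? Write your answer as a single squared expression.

(2d - y)^2

The leading and trailing coefficients are 2^2 and 1^2, and 4 = 2·2·1, so the trinomial is (2d - y)^2.
Hence 4d^2 - 4dy + y^2 ≥ 0.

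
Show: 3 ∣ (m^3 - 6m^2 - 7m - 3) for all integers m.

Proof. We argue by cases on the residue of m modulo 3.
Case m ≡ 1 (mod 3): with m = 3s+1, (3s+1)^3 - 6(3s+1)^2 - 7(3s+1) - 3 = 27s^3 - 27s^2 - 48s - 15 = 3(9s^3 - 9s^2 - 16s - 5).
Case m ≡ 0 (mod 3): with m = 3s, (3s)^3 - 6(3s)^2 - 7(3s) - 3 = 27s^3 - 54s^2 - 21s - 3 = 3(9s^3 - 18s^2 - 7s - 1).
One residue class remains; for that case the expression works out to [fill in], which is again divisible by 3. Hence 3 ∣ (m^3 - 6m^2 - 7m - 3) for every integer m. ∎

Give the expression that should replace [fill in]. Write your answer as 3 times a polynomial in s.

3(9s^3 - 19s - 11)

Only m ≡ 2 (mod 3) is unaccounted for. Put m = 3s+2:
(3s+2)^3 - 6(3s+2)^2 - 7(3s+2) - 3 expands to 27s^3 - 57s - 33,
and factoring out 3 leaves 3(9s^3 - 19s - 11).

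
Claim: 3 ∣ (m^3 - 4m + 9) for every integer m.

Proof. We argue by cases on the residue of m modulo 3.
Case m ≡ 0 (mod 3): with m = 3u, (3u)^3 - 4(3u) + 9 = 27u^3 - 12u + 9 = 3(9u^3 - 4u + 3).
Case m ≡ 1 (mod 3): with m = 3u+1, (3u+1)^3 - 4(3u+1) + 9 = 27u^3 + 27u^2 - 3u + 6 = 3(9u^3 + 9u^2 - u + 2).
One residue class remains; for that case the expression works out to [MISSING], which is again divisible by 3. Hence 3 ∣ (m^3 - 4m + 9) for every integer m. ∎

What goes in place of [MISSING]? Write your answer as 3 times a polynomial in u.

3(9u^3 + 18u^2 + 8u + 3)

Only m ≡ 2 (mod 3) is unaccounted for. Put m = 3u+2:
(3u+2)^3 - 4(3u+2) + 9 expands to 27u^3 + 54u^2 + 24u + 9,
and factoring out 3 leaves 3(9u^3 + 18u^2 + 8u + 3).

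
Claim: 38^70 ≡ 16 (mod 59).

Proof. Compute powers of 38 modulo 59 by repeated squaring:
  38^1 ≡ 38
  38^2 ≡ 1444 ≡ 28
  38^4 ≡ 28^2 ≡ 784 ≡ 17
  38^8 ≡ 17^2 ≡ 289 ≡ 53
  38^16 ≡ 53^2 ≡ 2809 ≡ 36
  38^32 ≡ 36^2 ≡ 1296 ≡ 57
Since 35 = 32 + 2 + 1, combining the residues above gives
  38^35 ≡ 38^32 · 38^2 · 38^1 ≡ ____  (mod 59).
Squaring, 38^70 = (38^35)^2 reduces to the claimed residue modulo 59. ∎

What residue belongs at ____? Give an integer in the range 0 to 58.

38^32 · 38^2 · 38^1 ≡ 57 · 28 · 38 = 60648.
60648 mod 59 = 55, so 38^35 ≡ 55 (mod 59).

55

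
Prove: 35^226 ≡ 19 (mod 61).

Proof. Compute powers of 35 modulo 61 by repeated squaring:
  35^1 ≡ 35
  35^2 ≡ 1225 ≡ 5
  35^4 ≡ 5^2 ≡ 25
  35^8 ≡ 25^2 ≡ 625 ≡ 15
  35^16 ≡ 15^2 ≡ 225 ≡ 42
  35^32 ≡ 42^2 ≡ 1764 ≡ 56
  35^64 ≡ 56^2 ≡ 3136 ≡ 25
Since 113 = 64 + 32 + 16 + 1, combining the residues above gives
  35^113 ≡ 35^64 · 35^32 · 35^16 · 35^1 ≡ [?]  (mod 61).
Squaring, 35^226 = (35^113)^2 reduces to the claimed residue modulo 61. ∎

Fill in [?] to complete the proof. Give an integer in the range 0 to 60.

43

35^64 · 35^32 · 35^16 · 35^1 ≡ 25 · 56 · 42 · 35 = 2058000.
2058000 mod 61 = 43, so 35^113 ≡ 43 (mod 61).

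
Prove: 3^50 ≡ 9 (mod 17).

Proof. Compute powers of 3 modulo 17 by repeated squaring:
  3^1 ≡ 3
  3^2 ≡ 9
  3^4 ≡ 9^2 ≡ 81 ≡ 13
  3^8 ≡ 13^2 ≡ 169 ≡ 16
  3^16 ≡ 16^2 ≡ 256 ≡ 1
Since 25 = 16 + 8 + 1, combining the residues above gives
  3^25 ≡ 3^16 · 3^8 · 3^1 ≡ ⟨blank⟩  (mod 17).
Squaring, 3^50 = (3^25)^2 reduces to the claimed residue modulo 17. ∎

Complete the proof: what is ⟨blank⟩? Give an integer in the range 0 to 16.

Multiply the listed residues: 1 · 16 · 3 = 16 → 48.
Reducing modulo 17: 48 = 2·17 + 14, so 3^25 ≡ 14.

14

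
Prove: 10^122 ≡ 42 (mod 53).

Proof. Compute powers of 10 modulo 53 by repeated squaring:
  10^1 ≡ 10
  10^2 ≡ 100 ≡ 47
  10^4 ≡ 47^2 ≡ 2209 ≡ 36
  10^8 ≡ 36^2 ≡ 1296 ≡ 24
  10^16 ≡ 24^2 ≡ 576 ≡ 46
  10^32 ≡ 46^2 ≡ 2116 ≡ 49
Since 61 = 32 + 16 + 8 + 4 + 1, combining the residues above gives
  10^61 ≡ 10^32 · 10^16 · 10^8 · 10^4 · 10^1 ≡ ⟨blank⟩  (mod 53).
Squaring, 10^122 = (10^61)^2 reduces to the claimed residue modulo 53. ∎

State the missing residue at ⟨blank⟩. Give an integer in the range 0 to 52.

10^32 · 10^16 · 10^8 · 10^4 · 10^1 ≡ 49 · 46 · 24 · 36 · 10 = 19474560.
19474560 mod 53 = 28, so 10^61 ≡ 28 (mod 53).

28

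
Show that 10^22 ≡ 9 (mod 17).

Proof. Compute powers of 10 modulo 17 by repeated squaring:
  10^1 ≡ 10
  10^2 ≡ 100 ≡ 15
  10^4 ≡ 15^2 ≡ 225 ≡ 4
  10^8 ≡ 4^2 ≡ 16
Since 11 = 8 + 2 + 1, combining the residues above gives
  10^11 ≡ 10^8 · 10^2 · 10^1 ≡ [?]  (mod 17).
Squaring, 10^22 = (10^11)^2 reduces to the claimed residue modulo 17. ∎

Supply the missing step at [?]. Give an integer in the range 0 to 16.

3

Multiply the listed residues: 16 · 15 · 10 = 240 → 2400.
Reducing modulo 17: 2400 = 141·17 + 3, so 10^11 ≡ 3.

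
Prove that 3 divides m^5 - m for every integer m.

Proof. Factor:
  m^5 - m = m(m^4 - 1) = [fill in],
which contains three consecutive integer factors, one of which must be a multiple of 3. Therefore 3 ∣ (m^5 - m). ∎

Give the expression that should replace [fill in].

m^4 - 1 = (m^2 - 1)(m^2 + 1), and m^2 - 1 = (m-1)(m+1).
So m(m^4 - 1) = (m - 1)m(m + 1)(m^2 + 1).

(m - 1)m(m + 1)(m^2 + 1)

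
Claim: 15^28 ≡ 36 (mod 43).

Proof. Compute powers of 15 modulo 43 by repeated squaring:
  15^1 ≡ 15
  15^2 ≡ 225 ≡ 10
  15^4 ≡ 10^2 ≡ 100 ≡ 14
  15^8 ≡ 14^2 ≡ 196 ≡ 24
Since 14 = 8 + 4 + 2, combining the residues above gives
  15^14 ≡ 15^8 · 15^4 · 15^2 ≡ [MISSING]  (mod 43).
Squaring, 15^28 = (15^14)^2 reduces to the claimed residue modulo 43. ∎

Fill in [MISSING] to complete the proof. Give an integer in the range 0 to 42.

6

15^8 · 15^4 · 15^2 ≡ 24 · 14 · 10 = 3360.
3360 mod 43 = 6, so 15^14 ≡ 6 (mod 43).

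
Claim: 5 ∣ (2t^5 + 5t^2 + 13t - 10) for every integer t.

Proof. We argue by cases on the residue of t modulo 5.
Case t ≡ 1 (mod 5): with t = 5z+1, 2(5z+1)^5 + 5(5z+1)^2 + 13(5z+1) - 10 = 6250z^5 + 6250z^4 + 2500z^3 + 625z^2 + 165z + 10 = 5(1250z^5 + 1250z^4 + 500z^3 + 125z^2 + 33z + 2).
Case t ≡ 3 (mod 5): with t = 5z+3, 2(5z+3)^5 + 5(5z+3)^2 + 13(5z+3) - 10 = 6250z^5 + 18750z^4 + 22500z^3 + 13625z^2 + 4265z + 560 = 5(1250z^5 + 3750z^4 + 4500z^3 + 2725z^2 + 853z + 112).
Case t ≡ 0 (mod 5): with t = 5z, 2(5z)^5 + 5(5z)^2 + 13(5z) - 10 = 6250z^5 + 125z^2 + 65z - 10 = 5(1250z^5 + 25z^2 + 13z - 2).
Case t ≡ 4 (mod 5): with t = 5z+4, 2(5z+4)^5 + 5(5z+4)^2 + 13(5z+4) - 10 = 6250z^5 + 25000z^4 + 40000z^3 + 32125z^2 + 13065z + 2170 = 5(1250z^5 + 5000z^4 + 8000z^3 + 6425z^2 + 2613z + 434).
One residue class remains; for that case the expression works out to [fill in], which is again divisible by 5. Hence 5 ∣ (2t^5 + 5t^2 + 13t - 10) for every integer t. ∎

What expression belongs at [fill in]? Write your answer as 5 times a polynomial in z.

5(1250z^5 + 2500z^4 + 2000z^3 + 825z^2 + 193z + 20)

Only t ≡ 2 (mod 5) is unaccounted for. Put t = 5z+2:
2(5z+2)^5 + 5(5z+2)^2 + 13(5z+2) - 10 expands to 6250z^5 + 12500z^4 + 10000z^3 + 4125z^2 + 965z + 100,
and factoring out 5 leaves 5(1250z^5 + 2500z^4 + 2000z^3 + 825z^2 + 193z + 20).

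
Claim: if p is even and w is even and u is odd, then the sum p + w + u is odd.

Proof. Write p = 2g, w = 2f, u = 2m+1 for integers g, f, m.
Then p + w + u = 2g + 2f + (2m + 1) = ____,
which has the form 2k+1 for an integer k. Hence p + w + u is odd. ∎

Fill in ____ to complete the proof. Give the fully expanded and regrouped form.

2(f + g + m) + 1

Expanding: 2g + 2f + (2m + 1) = 2f + 2g + 2m + 1.
Every term except the constant is even, so this is 2(f + g + m) + 1,
and f + g + m ∈ ℤ gives the required form.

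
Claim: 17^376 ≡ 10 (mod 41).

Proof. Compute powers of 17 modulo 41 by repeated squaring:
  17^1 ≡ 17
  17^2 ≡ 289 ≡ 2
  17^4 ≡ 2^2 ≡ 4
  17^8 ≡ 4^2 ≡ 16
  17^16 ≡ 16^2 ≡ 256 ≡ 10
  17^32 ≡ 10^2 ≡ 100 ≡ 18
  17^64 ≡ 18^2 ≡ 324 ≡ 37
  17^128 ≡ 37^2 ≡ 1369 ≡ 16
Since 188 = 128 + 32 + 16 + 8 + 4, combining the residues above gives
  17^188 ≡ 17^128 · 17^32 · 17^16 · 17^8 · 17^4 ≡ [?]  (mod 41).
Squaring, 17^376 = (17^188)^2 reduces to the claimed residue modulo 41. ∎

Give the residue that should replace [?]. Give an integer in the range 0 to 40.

17^128 · 17^32 · 17^16 · 17^8 · 17^4 ≡ 16 · 18 · 10 · 16 · 4 = 184320.
184320 mod 41 = 25, so 17^188 ≡ 25 (mod 41).

25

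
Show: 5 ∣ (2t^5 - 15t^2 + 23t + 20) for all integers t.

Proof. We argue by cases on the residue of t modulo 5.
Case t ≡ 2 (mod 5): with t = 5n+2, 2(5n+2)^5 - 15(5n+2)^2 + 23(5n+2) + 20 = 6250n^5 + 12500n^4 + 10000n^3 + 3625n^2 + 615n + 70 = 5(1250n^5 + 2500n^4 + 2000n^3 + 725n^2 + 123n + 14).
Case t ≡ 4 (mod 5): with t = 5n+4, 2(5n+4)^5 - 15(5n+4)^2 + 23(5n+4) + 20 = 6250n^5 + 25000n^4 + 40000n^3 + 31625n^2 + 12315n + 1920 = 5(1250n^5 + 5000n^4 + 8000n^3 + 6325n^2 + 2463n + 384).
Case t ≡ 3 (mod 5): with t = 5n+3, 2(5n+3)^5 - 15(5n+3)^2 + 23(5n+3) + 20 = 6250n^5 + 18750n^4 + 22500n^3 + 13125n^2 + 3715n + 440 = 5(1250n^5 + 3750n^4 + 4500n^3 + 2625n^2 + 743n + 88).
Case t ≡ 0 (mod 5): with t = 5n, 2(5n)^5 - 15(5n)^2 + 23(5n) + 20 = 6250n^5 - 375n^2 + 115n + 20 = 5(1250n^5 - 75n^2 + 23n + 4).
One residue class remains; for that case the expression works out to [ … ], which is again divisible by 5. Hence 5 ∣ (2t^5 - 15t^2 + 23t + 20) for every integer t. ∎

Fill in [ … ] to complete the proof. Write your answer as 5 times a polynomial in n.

Only t ≡ 1 (mod 5) is unaccounted for. Put t = 5n+1:
2(5n+1)^5 - 15(5n+1)^2 + 23(5n+1) + 20 expands to 6250n^5 + 6250n^4 + 2500n^3 + 125n^2 + 15n + 30,
and factoring out 5 leaves 5(1250n^5 + 1250n^4 + 500n^3 + 25n^2 + 3n + 6).

5(1250n^5 + 1250n^4 + 500n^3 + 25n^2 + 3n + 6)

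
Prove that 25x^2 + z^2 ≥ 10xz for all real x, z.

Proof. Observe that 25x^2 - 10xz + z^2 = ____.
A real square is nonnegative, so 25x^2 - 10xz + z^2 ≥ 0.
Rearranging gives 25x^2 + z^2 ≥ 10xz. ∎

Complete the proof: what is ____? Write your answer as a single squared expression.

The leading and trailing coefficients are 5^2 and 1^2, and 10 = 2·5·1, so the trinomial is (5x - z)^2.
Hence 25x^2 - 10xz + z^2 ≥ 0.

(5x - z)^2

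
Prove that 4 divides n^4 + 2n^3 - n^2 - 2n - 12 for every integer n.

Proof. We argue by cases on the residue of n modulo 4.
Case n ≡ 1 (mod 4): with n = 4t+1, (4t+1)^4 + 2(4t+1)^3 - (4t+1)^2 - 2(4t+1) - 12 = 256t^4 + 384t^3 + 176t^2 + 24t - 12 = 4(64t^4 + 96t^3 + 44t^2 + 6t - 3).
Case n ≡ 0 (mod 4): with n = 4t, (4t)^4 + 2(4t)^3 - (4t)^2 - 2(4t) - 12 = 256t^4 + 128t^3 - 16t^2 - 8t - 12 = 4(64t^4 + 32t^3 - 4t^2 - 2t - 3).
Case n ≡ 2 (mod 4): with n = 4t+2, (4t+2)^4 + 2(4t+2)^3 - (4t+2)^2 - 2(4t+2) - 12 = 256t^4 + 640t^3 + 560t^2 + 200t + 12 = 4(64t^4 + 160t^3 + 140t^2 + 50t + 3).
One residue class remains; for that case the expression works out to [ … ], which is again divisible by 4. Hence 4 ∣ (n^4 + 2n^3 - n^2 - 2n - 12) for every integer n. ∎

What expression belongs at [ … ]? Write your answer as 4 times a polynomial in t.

Only n ≡ 3 (mod 4) is unaccounted for. Put n = 4t+3:
(4t+3)^4 + 2(4t+3)^3 - (4t+3)^2 - 2(4t+3) - 12 expands to 256t^4 + 896t^3 + 1136t^2 + 616t + 108,
and factoring out 4 leaves 4(64t^4 + 224t^3 + 284t^2 + 154t + 27).

4(64t^4 + 224t^3 + 284t^2 + 154t + 27)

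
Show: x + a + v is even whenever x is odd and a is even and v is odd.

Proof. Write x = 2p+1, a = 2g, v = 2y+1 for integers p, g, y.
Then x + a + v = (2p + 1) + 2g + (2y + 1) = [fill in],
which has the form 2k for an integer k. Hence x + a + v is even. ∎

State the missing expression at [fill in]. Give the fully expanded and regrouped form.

2(g + p + y + 1)

(2p + 1) + 2g + (2y + 1) = 2g + 2p + 2y + 2
= 2(g + p + y + 1).
Since g + p + y + 1 is an integer, the sum is of the form 2k for an integer k.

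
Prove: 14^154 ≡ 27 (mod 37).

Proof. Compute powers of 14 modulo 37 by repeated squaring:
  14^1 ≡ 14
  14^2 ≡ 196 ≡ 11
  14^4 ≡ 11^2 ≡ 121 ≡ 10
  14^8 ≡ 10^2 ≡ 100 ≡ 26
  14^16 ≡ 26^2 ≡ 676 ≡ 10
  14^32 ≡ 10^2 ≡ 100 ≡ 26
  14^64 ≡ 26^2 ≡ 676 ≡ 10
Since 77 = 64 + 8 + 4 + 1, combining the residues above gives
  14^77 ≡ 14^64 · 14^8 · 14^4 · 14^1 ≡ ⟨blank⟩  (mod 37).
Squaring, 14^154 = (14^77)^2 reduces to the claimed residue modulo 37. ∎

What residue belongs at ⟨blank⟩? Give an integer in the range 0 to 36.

29

Multiply the listed residues: 10 · 26 · 10 · 14 = 260 → 2600 → 36400.
Reducing modulo 37: 36400 = 983·37 + 29, so 14^77 ≡ 29.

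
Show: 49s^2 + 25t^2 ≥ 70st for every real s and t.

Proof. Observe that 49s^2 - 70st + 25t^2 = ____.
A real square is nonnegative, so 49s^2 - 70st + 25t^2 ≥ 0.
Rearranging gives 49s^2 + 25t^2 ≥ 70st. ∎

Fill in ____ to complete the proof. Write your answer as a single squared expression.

(7s - 5t)^2

The leading and trailing coefficients are 7^2 and 5^2, and 70 = 2·7·5, so the trinomial is (7s - 5t)^2.
Hence 49s^2 - 70st + 25t^2 ≥ 0.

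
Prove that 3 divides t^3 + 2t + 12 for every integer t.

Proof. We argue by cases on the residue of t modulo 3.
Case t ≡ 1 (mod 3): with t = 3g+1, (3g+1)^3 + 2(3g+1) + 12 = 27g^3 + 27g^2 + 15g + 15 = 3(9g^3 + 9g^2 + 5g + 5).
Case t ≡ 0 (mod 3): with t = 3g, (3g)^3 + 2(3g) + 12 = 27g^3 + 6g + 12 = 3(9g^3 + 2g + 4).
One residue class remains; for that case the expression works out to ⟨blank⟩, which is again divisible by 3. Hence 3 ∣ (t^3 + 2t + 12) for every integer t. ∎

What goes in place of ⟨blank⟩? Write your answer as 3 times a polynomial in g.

Only t ≡ 2 (mod 3) is unaccounted for. Put t = 3g+2:
(3g+2)^3 + 2(3g+2) + 12 expands to 27g^3 + 54g^2 + 42g + 24,
and factoring out 3 leaves 3(9g^3 + 18g^2 + 14g + 8).

3(9g^3 + 18g^2 + 14g + 8)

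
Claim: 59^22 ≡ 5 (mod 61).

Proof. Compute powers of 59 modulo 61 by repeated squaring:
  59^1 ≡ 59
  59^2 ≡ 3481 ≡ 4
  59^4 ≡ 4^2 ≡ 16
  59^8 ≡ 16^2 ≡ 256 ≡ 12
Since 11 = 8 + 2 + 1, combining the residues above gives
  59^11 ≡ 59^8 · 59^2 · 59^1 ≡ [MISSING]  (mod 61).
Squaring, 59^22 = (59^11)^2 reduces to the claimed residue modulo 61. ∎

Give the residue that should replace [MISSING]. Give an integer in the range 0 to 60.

26

59^8 · 59^2 · 59^1 ≡ 12 · 4 · 59 = 2832.
2832 mod 61 = 26, so 59^11 ≡ 26 (mod 61).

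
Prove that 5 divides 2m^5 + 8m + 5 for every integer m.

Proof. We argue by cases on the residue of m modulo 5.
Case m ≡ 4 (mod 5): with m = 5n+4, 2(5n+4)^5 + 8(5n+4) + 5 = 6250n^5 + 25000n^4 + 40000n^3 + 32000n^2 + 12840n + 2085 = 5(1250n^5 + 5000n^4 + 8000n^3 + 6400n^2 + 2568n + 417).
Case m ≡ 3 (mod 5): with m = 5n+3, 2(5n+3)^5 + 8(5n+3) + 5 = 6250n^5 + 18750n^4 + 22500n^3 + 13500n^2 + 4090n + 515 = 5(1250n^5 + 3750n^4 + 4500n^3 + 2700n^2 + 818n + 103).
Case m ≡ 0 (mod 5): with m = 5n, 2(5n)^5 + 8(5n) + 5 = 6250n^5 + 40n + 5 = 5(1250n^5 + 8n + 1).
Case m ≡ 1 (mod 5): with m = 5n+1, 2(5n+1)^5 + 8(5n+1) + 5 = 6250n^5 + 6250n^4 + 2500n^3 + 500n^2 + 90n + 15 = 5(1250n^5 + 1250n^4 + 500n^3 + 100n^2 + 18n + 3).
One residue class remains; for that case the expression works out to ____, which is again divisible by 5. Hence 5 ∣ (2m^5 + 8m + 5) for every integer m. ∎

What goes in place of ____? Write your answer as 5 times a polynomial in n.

The residues treated are {4, 3, 0, 1}, so the missing case is m ≡ 2 (mod 5); write m = 5n+2.
Then 2(5n+2)^5 + 8(5n+2) + 5 = 6250n^5 + 12500n^4 + 10000n^3 + 4000n^2 + 840n + 85 = 5(1250n^5 + 2500n^4 + 2000n^3 + 800n^2 + 168n + 17).

5(1250n^5 + 2500n^4 + 2000n^3 + 800n^2 + 168n + 17)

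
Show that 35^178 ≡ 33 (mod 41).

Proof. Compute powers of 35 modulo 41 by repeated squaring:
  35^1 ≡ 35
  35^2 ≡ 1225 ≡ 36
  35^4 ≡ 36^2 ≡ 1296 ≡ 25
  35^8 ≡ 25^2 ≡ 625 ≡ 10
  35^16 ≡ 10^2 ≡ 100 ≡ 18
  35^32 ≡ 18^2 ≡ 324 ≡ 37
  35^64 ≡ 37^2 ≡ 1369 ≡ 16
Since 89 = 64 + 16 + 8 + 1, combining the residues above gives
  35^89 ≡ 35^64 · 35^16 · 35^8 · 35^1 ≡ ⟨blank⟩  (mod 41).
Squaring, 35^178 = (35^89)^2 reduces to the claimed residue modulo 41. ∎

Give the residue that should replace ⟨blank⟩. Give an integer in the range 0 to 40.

35^64 · 35^16 · 35^8 · 35^1 ≡ 16 · 18 · 10 · 35 = 100800.
100800 mod 41 = 22, so 35^89 ≡ 22 (mod 41).

22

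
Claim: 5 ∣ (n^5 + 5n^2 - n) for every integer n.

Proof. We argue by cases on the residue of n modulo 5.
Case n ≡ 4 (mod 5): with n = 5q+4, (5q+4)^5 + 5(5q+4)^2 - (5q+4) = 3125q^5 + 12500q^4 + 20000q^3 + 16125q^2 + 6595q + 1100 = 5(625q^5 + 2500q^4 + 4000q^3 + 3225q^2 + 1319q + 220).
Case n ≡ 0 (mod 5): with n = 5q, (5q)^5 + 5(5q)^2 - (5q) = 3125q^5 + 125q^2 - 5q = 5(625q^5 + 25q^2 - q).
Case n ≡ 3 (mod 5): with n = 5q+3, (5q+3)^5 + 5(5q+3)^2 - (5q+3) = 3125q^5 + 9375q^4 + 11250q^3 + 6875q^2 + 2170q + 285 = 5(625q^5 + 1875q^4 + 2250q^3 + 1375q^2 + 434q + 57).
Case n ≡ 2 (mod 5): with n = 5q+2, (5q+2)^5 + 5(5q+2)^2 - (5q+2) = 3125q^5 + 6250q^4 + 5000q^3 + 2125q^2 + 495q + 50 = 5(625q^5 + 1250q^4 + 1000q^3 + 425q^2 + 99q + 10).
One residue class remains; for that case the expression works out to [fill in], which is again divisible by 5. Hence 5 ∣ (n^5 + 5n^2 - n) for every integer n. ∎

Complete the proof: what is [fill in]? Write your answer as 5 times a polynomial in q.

Only n ≡ 1 (mod 5) is unaccounted for. Put n = 5q+1:
(5q+1)^5 + 5(5q+1)^2 - (5q+1) expands to 3125q^5 + 3125q^4 + 1250q^3 + 375q^2 + 70q + 5,
and factoring out 5 leaves 5(625q^5 + 625q^4 + 250q^3 + 75q^2 + 14q + 1).

5(625q^5 + 625q^4 + 250q^3 + 75q^2 + 14q + 1)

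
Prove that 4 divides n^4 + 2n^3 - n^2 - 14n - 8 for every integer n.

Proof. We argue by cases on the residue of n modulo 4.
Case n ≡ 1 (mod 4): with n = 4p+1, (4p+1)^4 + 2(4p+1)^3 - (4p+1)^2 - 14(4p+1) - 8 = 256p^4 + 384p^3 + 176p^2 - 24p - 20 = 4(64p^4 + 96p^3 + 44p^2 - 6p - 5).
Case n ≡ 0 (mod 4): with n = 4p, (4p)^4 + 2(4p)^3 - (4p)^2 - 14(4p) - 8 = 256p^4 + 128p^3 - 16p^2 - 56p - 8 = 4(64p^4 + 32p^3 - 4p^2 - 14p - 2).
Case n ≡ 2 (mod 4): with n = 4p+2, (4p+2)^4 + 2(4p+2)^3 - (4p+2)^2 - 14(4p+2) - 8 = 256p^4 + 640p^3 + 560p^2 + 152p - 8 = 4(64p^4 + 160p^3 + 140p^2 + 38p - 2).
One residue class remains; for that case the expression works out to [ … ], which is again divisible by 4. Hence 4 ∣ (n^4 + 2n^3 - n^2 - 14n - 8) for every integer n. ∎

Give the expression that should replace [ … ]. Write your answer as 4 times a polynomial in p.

The residues treated are {1, 0, 2}, so the missing case is n ≡ 3 (mod 4); write n = 4p+3.
Then (4p+3)^4 + 2(4p+3)^3 - (4p+3)^2 - 14(4p+3) - 8 = 256p^4 + 896p^3 + 1136p^2 + 568p + 76 = 4(64p^4 + 224p^3 + 284p^2 + 142p + 19).

4(64p^4 + 224p^3 + 284p^2 + 142p + 19)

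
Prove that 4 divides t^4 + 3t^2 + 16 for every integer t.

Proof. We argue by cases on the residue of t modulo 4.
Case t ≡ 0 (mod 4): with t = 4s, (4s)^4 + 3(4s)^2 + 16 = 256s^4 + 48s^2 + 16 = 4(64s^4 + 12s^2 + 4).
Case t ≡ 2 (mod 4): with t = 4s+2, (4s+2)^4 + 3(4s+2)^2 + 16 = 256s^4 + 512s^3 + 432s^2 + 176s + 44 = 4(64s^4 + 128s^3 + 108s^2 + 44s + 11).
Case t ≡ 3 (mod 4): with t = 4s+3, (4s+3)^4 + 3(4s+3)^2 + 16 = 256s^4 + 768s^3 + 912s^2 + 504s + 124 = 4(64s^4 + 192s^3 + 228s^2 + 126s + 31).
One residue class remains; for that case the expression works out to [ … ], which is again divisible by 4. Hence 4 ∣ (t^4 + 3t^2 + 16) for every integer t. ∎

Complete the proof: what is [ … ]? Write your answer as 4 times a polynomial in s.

4(64s^4 + 64s^3 + 36s^2 + 10s + 5)

The residues treated are {0, 2, 3}, so the missing case is t ≡ 1 (mod 4); write t = 4s+1.
Then (4s+1)^4 + 3(4s+1)^2 + 16 = 256s^4 + 256s^3 + 144s^2 + 40s + 20 = 4(64s^4 + 64s^3 + 36s^2 + 10s + 5).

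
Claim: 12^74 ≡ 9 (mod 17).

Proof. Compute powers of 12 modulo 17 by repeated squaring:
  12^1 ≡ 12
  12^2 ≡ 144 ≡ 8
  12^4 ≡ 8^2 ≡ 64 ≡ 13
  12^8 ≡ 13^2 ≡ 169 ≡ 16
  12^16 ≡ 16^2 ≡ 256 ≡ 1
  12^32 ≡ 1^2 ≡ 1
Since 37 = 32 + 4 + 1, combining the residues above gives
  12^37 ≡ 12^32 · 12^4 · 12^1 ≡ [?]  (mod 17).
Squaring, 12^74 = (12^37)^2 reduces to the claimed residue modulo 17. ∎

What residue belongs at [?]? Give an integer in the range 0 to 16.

3

12^32 · 12^4 · 12^1 ≡ 1 · 13 · 12 = 156.
156 mod 17 = 3, so 12^37 ≡ 3 (mod 17).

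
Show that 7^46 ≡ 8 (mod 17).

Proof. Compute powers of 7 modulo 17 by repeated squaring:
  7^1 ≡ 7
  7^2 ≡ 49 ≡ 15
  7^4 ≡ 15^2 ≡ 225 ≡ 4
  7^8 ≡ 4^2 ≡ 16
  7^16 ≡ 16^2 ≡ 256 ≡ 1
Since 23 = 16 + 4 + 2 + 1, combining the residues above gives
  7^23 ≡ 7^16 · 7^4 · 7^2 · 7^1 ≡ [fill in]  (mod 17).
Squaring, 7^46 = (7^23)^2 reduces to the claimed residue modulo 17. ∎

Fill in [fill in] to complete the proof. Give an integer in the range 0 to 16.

7^16 · 7^4 · 7^2 · 7^1 ≡ 1 · 4 · 15 · 7 = 420.
420 mod 17 = 12, so 7^23 ≡ 12 (mod 17).

12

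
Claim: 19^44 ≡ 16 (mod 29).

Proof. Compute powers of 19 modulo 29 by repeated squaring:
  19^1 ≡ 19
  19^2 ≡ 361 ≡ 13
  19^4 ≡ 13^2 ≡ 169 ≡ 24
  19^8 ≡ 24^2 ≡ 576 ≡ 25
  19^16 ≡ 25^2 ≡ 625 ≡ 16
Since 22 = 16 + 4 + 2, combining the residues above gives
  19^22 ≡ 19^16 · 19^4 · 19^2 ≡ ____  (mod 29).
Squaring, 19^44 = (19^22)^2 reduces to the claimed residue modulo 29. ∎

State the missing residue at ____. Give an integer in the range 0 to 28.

4

Multiply the listed residues: 16 · 24 · 13 = 384 → 4992.
Reducing modulo 29: 4992 = 172·29 + 4, so 19^22 ≡ 4.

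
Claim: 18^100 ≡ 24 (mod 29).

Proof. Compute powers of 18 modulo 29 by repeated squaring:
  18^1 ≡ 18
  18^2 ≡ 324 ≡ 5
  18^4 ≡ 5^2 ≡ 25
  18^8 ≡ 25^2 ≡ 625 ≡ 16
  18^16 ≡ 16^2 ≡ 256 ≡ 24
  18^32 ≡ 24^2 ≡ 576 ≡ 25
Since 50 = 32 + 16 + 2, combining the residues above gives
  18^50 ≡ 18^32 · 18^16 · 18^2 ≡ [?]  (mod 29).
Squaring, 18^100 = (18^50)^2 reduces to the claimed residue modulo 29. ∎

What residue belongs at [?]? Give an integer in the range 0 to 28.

13

Multiply the listed residues: 25 · 24 · 5 = 600 → 3000.
Reducing modulo 29: 3000 = 103·29 + 13, so 18^50 ≡ 13.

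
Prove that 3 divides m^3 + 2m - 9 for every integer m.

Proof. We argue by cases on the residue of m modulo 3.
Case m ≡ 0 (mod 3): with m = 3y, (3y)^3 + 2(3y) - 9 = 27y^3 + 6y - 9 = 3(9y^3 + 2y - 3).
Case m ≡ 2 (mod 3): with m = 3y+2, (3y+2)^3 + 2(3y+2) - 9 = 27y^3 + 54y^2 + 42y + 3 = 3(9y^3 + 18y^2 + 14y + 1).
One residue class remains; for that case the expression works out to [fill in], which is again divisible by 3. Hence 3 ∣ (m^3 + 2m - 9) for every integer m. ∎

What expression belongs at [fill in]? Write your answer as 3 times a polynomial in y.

The residues treated are {0, 2}, so the missing case is m ≡ 1 (mod 3); write m = 3y+1.
Then (3y+1)^3 + 2(3y+1) - 9 = 27y^3 + 27y^2 + 15y - 6 = 3(9y^3 + 9y^2 + 5y - 2).

3(9y^3 + 9y^2 + 5y - 2)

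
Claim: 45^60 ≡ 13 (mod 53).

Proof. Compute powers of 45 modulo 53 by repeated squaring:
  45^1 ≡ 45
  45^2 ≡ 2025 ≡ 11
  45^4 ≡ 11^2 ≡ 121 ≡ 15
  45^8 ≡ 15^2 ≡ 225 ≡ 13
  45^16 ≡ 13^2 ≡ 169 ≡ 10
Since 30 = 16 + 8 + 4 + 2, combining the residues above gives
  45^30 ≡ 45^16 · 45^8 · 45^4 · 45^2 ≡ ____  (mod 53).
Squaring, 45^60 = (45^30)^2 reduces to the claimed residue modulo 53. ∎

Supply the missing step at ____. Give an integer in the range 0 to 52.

Multiply the listed residues: 10 · 13 · 15 · 11 = 130 → 1950 → 21450.
Reducing modulo 53: 21450 = 404·53 + 38, so 45^30 ≡ 38.

38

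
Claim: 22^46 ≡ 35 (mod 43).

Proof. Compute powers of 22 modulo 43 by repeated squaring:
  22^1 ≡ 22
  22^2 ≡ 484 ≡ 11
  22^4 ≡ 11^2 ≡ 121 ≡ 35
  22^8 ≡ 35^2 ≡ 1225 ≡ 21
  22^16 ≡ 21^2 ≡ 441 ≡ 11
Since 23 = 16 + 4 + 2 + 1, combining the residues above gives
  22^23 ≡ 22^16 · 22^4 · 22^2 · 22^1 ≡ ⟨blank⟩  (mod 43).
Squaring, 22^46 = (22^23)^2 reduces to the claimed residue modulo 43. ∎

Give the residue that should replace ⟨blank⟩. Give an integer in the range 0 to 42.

32

Multiply the listed residues: 11 · 35 · 11 · 22 = 385 → 4235 → 93170.
Reducing modulo 43: 93170 = 2166·43 + 32, so 22^23 ≡ 32.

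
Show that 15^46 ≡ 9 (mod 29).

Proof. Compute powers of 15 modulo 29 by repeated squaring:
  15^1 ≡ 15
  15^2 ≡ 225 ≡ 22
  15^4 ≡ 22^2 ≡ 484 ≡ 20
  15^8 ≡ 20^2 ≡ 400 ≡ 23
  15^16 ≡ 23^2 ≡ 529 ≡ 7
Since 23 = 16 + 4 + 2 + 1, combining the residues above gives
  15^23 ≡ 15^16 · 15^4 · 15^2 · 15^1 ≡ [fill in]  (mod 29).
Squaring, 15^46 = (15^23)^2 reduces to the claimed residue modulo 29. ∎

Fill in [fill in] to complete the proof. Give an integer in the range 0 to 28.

3

Multiply the listed residues: 7 · 20 · 22 · 15 = 140 → 3080 → 46200.
Reducing modulo 29: 46200 = 1593·29 + 3, so 15^23 ≡ 3.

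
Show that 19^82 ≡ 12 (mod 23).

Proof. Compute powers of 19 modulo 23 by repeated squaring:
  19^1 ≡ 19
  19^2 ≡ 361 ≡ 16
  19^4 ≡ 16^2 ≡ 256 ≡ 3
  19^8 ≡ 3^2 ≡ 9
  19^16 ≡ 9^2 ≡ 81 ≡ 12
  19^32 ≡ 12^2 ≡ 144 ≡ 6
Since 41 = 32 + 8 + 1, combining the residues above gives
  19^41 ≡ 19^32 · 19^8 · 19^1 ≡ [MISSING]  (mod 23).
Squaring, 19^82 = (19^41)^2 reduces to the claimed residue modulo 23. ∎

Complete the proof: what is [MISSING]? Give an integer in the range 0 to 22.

14

19^32 · 19^8 · 19^1 ≡ 6 · 9 · 19 = 1026.
1026 mod 23 = 14, so 19^41 ≡ 14 (mod 23).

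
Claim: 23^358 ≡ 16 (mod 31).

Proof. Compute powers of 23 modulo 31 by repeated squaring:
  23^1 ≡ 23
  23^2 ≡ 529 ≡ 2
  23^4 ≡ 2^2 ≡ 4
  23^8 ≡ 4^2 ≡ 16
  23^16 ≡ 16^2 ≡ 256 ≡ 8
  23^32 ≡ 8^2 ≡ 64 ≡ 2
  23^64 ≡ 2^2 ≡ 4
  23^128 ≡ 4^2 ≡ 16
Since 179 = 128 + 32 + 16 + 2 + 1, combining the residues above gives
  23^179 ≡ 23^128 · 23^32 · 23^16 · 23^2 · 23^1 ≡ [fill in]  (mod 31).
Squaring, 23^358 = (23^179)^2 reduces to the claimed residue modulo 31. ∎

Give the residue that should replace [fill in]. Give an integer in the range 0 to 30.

27

23^128 · 23^32 · 23^16 · 23^2 · 23^1 ≡ 16 · 2 · 8 · 2 · 23 = 11776.
11776 mod 31 = 27, so 23^179 ≡ 27 (mod 31).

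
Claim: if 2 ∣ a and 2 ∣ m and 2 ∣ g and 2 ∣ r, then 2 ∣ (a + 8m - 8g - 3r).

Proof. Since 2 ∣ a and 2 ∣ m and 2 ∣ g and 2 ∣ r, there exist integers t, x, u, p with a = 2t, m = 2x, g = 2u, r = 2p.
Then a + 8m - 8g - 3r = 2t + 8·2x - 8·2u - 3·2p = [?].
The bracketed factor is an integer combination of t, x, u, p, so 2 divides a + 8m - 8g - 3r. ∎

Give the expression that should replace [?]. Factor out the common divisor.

Each term has a factor of 2: 2t + 8·2x - 8·2u - 3·2p = 2·(-3p + t - 8u + 8x).
Since -3p + t - 8u + 8x is an integer, 2 ∣ (a + 8m - 8g - 3r).

2(-3p + t - 8u + 8x)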